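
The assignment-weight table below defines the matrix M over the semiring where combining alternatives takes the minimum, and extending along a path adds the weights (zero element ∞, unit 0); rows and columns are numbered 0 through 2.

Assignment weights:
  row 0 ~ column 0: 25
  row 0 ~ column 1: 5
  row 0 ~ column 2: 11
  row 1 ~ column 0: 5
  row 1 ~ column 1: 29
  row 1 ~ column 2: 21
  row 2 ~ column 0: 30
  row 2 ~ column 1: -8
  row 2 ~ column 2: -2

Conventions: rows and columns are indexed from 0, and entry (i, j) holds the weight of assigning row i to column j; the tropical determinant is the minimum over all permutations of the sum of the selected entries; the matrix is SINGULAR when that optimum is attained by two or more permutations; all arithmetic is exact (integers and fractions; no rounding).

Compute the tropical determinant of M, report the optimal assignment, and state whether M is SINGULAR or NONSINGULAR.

σ = (0, 1, 2): 25 + 29 + (-2) = 52
σ = (0, 2, 1): 25 + 21 + (-8) = 38
σ = (1, 0, 2): 5 + 5 + (-2) = 8
σ = (1, 2, 0): 5 + 21 + 30 = 56
σ = (2, 0, 1): 11 + 5 + (-8) = 8
σ = (2, 1, 0): 11 + 29 + 30 = 70
Optimal value attained by: σ = (1, 0, 2).
Answer: det⊕(M) = 8; verdict: SINGULAR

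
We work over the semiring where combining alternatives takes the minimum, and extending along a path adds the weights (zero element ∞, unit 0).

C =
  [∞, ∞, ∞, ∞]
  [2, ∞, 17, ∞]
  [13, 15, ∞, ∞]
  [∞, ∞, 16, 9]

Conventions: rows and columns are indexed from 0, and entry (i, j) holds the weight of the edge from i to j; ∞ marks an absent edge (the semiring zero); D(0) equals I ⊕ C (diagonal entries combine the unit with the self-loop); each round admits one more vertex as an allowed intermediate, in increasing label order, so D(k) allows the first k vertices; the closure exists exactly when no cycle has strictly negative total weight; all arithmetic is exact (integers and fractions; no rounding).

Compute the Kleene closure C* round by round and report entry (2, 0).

D(0):
  [0, ∞, ∞, ∞]
  [2, 0, 17, ∞]
  [13, 15, 0, ∞]
  [∞, ∞, 16, 0]
D(1):
  [0, ∞, ∞, ∞]
  [2, 0, 17, ∞]
  [13, 15, 0, ∞]
  [∞, ∞, 16, 0]
D(2):
  [0, ∞, ∞, ∞]
  [2, 0, 17, ∞]
  [13, 15, 0, ∞]
  [∞, ∞, 16, 0]
D(3):
  [0, ∞, ∞, ∞]
  [2, 0, 17, ∞]
  [13, 15, 0, ∞]
  [29, 31, 16, 0]
D(4):
  [0, ∞, ∞, ∞]
  [2, 0, 17, ∞]
  [13, 15, 0, ∞]
  [29, 31, 16, 0]
Answer: C*[2][0] = 13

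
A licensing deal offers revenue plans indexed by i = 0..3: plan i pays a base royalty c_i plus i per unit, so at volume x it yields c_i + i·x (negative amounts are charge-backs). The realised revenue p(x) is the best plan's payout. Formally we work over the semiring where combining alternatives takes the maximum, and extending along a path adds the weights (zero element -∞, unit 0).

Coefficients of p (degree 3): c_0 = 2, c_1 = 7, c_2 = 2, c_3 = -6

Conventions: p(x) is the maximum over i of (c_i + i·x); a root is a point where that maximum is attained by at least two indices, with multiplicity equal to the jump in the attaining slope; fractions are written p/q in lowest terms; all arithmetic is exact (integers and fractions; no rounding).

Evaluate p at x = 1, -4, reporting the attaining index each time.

p(1) = max(2+0·1=2, 7+1·1=8, 2+2·1=4, -6+3·1=-3) = 8 (attained by i=1)
p(-4) = max(2+0·(-4)=2, 7+1·(-4)=3, 2+2·(-4)=-6, -6+3·(-4)=-18) = 3 (attained by i=1)
Answer: p(1) = 8; p(-4) = 3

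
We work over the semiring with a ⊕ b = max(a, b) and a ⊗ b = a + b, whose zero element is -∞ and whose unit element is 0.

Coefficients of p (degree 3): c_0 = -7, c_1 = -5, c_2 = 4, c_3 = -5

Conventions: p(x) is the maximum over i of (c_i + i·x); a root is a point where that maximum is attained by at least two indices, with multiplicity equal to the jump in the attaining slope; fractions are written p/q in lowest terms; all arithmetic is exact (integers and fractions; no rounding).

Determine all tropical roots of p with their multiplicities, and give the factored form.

hull edge (i=0, c=-7) to (i=2, c=4): slope 11/2, span 2
hull edge (i=2, c=4) to (i=3, c=-5): slope -9, span 1
Factored form: p(x) = -5 ⊗ (x ⊕ (-11/2)) ⊗ (x ⊕ (-11/2)) ⊗ (x ⊕ 9)
Answer: roots = -11/2 (mult 2), 9 (mult 1)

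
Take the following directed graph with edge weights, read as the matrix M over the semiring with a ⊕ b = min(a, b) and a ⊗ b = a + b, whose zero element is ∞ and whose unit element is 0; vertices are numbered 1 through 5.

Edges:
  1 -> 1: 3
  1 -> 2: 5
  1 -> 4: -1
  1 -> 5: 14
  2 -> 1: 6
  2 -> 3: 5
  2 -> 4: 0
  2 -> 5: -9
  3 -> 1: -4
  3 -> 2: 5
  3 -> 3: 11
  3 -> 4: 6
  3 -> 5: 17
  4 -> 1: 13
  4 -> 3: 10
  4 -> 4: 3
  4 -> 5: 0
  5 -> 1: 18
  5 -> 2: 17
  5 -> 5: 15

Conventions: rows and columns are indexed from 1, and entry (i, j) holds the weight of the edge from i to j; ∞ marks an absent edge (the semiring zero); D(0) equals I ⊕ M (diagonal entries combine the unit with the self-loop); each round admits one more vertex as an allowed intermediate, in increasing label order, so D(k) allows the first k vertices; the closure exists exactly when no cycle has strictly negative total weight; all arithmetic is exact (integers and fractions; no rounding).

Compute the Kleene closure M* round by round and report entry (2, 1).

D(0):
  [0, 5, ∞, -1, 14]
  [6, 0, 5, 0, -9]
  [-4, 5, 0, 6, 17]
  [13, ∞, 10, 0, 0]
  [18, 17, ∞, ∞, 0]
D(1):
  [0, 5, ∞, -1, 14]
  [6, 0, 5, 0, -9]
  [-4, 1, 0, -5, 10]
  [13, 18, 10, 0, 0]
  [18, 17, ∞, 17, 0]
D(2):
  [0, 5, 10, -1, -4]
  [6, 0, 5, 0, -9]
  [-4, 1, 0, -5, -8]
  [13, 18, 10, 0, 0]
  [18, 17, 22, 17, 0]
D(3):
  [0, 5, 10, -1, -4]
  [1, 0, 5, 0, -9]
  [-4, 1, 0, -5, -8]
  [6, 11, 10, 0, 0]
  [18, 17, 22, 17, 0]
D(4):
  [0, 5, 9, -1, -4]
  [1, 0, 5, 0, -9]
  [-4, 1, 0, -5, -8]
  [6, 11, 10, 0, 0]
  [18, 17, 22, 17, 0]
D(5):
  [0, 5, 9, -1, -4]
  [1, 0, 5, 0, -9]
  [-4, 1, 0, -5, -8]
  [6, 11, 10, 0, 0]
  [18, 17, 22, 17, 0]
Answer: M*[2][1] = 1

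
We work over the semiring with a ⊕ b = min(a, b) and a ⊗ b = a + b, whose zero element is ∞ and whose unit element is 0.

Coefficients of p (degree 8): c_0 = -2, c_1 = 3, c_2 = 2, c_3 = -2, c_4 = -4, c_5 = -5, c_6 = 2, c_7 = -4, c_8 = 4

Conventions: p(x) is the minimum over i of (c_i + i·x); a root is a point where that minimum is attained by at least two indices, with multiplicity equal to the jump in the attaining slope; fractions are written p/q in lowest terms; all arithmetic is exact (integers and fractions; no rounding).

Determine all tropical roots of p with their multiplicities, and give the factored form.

hull edge (i=0, c=-2) to (i=5, c=-5): slope -3/5, span 5
hull edge (i=5, c=-5) to (i=7, c=-4): slope 1/2, span 2
hull edge (i=7, c=-4) to (i=8, c=4): slope 8, span 1
Factored form: p(x) = 4 ⊗ (x ⊕ (-8)) ⊗ (x ⊕ (-1/2)) ⊗ (x ⊕ (-1/2)) ⊗ (x ⊕ 3/5) ⊗ (x ⊕ 3/5) ⊗ (x ⊕ 3/5) ⊗ (x ⊕ 3/5) ⊗ (x ⊕ 3/5)
Answer: roots = -8 (mult 1), -1/2 (mult 2), 3/5 (mult 5)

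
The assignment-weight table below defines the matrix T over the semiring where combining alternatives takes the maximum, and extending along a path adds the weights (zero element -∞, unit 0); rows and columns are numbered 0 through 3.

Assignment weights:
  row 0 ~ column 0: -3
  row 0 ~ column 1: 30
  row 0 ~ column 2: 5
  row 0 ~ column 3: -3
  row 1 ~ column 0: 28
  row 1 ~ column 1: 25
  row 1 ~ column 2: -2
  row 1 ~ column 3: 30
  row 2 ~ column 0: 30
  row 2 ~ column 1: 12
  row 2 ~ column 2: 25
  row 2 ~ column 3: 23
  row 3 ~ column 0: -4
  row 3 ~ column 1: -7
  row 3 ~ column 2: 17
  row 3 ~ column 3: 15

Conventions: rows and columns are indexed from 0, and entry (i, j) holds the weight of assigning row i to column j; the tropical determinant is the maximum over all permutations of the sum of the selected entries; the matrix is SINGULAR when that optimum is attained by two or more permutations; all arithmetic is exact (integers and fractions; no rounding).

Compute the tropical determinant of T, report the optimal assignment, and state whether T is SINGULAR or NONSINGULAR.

σ = (0, 1, 2, 3): (-3) + 25 + 25 + 15 = 62
σ = (0, 1, 3, 2): (-3) + 25 + 23 + 17 = 62
σ = (0, 2, 1, 3): (-3) + (-2) + 12 + 15 = 22
σ = (0, 2, 3, 1): (-3) + (-2) + 23 + (-7) = 11
σ = (0, 3, 1, 2): (-3) + 30 + 12 + 17 = 56
σ = (0, 3, 2, 1): (-3) + 30 + 25 + (-7) = 45
σ = (1, 0, 2, 3): 30 + 28 + 25 + 15 = 98
σ = (1, 0, 3, 2): 30 + 28 + 23 + 17 = 98
σ = (1, 2, 0, 3): 30 + (-2) + 30 + 15 = 73
σ = (1, 2, 3, 0): 30 + (-2) + 23 + (-4) = 47
σ = (1, 3, 0, 2): 30 + 30 + 30 + 17 = 107
σ = (1, 3, 2, 0): 30 + 30 + 25 + (-4) = 81
σ = (2, 0, 1, 3): 5 + 28 + 12 + 15 = 60
σ = (2, 0, 3, 1): 5 + 28 + 23 + (-7) = 49
σ = (2, 1, 0, 3): 5 + 25 + 30 + 15 = 75
σ = (2, 1, 3, 0): 5 + 25 + 23 + (-4) = 49
σ = (2, 3, 0, 1): 5 + 30 + 30 + (-7) = 58
σ = (2, 3, 1, 0): 5 + 30 + 12 + (-4) = 43
σ = (3, 0, 1, 2): (-3) + 28 + 12 + 17 = 54
σ = (3, 0, 2, 1): (-3) + 28 + 25 + (-7) = 43
σ = (3, 1, 0, 2): (-3) + 25 + 30 + 17 = 69
σ = (3, 1, 2, 0): (-3) + 25 + 25 + (-4) = 43
σ = (3, 2, 0, 1): (-3) + (-2) + 30 + (-7) = 18
σ = (3, 2, 1, 0): (-3) + (-2) + 12 + (-4) = 3
Optimal value attained by: σ = (1, 3, 0, 2).
Answer: det⊕(T) = 107; verdict: NONSINGULAR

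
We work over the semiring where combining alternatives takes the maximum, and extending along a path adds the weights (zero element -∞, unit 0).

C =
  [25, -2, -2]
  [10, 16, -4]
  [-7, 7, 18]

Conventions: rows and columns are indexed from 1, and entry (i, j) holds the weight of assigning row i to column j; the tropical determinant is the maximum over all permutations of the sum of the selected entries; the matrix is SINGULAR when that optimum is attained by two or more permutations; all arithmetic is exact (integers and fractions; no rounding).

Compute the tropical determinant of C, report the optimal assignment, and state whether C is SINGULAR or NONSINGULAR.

σ = (1, 2, 3): 25 + 16 + 18 = 59
σ = (1, 3, 2): 25 + (-4) + 7 = 28
σ = (2, 1, 3): (-2) + 10 + 18 = 26
σ = (2, 3, 1): (-2) + (-4) + (-7) = -13
σ = (3, 1, 2): (-2) + 10 + 7 = 15
σ = (3, 2, 1): (-2) + 16 + (-7) = 7
Optimal value attained by: σ = (1, 2, 3).
Answer: det⊕(C) = 59; verdict: NONSINGULAR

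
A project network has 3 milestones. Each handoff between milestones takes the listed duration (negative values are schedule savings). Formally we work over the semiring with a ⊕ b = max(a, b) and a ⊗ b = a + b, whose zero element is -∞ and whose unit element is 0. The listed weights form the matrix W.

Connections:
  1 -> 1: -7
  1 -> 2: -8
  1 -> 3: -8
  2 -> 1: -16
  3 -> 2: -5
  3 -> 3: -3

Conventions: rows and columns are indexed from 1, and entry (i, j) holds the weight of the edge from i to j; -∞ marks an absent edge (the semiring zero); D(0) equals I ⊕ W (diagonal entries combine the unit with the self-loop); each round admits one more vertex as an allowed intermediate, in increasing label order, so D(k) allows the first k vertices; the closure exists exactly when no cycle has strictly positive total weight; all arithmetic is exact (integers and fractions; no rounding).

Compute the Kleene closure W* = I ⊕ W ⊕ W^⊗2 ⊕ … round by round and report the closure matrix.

D(0):
  [0, -8, -8]
  [-16, 0, -∞]
  [-∞, -5, 0]
D(1):
  [0, -8, -8]
  [-16, 0, -24]
  [-∞, -5, 0]
D(2):
  [0, -8, -8]
  [-16, 0, -24]
  [-21, -5, 0]
D(3):
  [0, -8, -8]
  [-16, 0, -24]
  [-21, -5, 0]
Answer: W* = [[0, -8, -8], [-16, 0, -24], [-21, -5, 0]]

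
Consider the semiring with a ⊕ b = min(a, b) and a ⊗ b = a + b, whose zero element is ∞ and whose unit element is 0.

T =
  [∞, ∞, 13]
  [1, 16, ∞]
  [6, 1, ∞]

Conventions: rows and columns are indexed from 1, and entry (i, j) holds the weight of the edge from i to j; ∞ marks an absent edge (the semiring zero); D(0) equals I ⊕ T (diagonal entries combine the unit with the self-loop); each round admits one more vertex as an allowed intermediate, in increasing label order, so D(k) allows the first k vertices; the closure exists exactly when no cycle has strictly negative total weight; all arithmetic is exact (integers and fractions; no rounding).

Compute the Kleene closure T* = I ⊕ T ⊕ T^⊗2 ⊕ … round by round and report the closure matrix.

D(0):
  [0, ∞, 13]
  [1, 0, ∞]
  [6, 1, 0]
D(1):
  [0, ∞, 13]
  [1, 0, 14]
  [6, 1, 0]
D(2):
  [0, ∞, 13]
  [1, 0, 14]
  [2, 1, 0]
D(3):
  [0, 14, 13]
  [1, 0, 14]
  [2, 1, 0]
Answer: T* = [[0, 14, 13], [1, 0, 14], [2, 1, 0]]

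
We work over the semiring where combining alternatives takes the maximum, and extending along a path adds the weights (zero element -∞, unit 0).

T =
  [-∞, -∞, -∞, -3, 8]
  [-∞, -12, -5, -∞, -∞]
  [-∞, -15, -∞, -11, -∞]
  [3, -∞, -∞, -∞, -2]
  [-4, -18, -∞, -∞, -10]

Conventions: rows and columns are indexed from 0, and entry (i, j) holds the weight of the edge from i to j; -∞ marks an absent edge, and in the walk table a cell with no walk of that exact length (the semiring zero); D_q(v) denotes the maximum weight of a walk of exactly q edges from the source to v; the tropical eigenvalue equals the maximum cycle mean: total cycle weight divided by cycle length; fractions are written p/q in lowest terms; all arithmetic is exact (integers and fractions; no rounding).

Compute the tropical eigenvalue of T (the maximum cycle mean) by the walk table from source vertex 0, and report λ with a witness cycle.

q=0: [0, -∞, -∞, -∞, -∞]
q=1: [-∞, -∞, -∞, -3, 8]
q=2: [4, -10, -∞, -∞, -2]
q=3: [-6, -20, -15, 1, 12]
q=4: [8, -6, -25, -9, 2]
q=5: [-2, -16, -11, 5, 16]
Optimal cycle mean attained by: cycle 0->4->0, total 8 + (-4), length 2.
Answer: λ = 2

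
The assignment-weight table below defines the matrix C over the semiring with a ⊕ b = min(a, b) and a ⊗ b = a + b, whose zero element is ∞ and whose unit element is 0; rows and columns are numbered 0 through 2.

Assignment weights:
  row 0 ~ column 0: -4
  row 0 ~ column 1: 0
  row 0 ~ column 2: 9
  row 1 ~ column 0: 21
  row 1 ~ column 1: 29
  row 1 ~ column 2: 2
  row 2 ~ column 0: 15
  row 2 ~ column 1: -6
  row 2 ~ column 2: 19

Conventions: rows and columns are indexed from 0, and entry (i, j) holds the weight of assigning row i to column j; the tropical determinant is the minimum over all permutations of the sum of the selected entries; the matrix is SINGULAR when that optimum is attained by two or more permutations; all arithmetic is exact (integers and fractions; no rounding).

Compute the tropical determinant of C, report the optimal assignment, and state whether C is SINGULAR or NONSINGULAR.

σ = (0, 1, 2): (-4) + 29 + 19 = 44
σ = (0, 2, 1): (-4) + 2 + (-6) = -8
σ = (1, 0, 2): 0 + 21 + 19 = 40
σ = (1, 2, 0): 0 + 2 + 15 = 17
σ = (2, 0, 1): 9 + 21 + (-6) = 24
σ = (2, 1, 0): 9 + 29 + 15 = 53
Optimal value attained by: σ = (0, 2, 1).
Answer: det⊕(C) = -8; verdict: NONSINGULAR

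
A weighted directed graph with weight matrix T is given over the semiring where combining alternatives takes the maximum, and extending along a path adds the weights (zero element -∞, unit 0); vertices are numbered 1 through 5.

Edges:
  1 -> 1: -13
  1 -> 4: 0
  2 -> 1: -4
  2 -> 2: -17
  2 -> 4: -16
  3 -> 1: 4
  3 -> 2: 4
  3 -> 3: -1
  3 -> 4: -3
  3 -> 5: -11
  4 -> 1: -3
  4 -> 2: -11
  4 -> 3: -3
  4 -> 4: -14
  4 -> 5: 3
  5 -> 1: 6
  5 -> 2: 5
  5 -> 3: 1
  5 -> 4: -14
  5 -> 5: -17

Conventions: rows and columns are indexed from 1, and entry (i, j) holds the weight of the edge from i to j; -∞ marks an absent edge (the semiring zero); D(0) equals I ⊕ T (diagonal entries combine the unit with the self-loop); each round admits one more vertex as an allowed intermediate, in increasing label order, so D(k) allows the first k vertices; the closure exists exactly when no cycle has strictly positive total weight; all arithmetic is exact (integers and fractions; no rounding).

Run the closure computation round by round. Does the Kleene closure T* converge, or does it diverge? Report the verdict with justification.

D(0):
  [0, -∞, -∞, 0, -∞]
  [-4, 0, -∞, -16, -∞]
  [4, 4, 0, -3, -11]
  [-3, -11, -3, 0, 3]
  [6, 5, 1, -14, 0]
D(1):
  [0, -∞, -∞, 0, -∞]
  [-4, 0, -∞, -4, -∞]
  [4, 4, 0, 4, -11]
  [-3, -11, -3, 0, 3]
  [6, 5, 1, 6, 0]
D(2):
  [0, -∞, -∞, 0, -∞]
  [-4, 0, -∞, -4, -∞]
  [4, 4, 0, 4, -11]
  [-3, -11, -3, 0, 3]
  [6, 5, 1, 6, 0]
Detection: at round 3, diagonal entry (4, 4) turns strictly positive.
Key observation: the cycle 4->3->1->4 has total weight (-3) + 4 + 0, which is strictly positive.
Answer: DIVERGES — positive cycle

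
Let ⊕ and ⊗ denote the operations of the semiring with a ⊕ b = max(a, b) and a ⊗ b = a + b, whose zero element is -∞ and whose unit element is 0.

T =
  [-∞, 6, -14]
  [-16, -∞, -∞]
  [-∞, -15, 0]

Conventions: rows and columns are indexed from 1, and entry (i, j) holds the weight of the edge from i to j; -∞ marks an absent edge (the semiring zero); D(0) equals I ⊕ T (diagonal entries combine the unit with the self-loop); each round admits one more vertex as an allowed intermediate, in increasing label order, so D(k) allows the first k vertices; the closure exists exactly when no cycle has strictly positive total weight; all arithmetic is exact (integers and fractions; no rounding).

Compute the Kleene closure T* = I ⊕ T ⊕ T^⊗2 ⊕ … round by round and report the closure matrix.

D(0):
  [0, 6, -14]
  [-16, 0, -∞]
  [-∞, -15, 0]
D(1):
  [0, 6, -14]
  [-16, 0, -30]
  [-∞, -15, 0]
D(2):
  [0, 6, -14]
  [-16, 0, -30]
  [-31, -15, 0]
D(3):
  [0, 6, -14]
  [-16, 0, -30]
  [-31, -15, 0]
Answer: T* = [[0, 6, -14], [-16, 0, -30], [-31, -15, 0]]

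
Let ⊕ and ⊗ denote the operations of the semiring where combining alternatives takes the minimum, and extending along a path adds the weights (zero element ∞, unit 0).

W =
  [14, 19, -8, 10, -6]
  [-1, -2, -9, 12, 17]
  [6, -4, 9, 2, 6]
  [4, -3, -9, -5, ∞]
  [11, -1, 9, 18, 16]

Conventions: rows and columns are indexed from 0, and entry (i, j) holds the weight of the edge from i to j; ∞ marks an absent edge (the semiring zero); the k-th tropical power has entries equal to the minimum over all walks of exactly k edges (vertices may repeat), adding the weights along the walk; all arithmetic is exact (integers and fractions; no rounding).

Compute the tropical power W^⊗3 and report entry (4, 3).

W^⊗2:
  [-2, -12, 1, -6, -2]
  [-3, -13, -11, -7, -7]
  [-5, -6, -13, -3, 0]
  [-4, -13, -14, -10, -3]
  [-2, -3, -10, 11, 5]
W^⊗3:
  [-13, -14, -21, -11, -8]
  [-14, -15, -22, -12, -9]
  [-7, -17, -15, -11, -11]
  [-14, -18, -22, -15, -10]
  [-4, -14, -12, -8, -8]
Key observation: the optimum is the walk 4->1->2->3, with weight (-1) + (-9) + 2 = -8.
Optimal value attained by: walk 4->1->2->3.
Answer: (W^⊗3)[4][3] = -8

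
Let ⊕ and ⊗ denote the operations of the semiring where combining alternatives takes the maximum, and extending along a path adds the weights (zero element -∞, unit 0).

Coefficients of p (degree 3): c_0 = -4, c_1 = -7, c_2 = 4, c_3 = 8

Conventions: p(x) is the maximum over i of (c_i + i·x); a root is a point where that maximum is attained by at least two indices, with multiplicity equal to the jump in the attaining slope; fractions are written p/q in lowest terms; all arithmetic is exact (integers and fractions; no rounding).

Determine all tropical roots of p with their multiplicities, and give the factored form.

hull edge (i=0, c=-4) to (i=3, c=8): slope 4, span 3
Factored form: p(x) = 8 ⊗ (x ⊕ (-4)) ⊗ (x ⊕ (-4)) ⊗ (x ⊕ (-4))
Answer: roots = -4 (mult 3)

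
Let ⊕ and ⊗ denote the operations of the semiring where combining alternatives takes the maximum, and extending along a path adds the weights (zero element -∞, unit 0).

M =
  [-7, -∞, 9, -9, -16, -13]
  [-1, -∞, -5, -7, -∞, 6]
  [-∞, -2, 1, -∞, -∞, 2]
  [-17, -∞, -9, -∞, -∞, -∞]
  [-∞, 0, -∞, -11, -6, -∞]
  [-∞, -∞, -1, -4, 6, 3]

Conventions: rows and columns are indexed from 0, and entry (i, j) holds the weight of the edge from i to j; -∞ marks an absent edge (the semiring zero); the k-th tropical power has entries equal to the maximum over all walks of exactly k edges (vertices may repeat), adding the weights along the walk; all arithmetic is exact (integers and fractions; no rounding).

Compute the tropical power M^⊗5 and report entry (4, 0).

M^⊗2:
  [-14, 7, 10, -16, -7, 11]
  [-8, -7, 8, 2, 12, 9]
  [-3, -1, 2, -2, 8, 5]
  [-24, -11, -8, -26, -33, -7]
  [-1, -6, -5, -7, -12, 6]
  [-21, 6, 2, -1, 9, 6]
M^⊗3:
  [6, 8, 11, 7, 17, 14]
  [-8, 12, 9, 5, 15, 12]
  [-2, 8, 6, 1, 11, 8]
  [-12, -10, -7, -11, -1, -4]
  [-7, -7, 8, 2, 12, 9]
  [5, 9, 5, 2, 12, 12]
M^⊗4:
  [7, 17, 15, 10, 20, 17]
  [11, 15, 11, 8, 18, 18]
  [7, 11, 7, 4, 14, 14]
  [-11, -1, -3, -8, 2, -1]
  [-8, 12, 9, 5, 15, 12]
  [8, 12, 14, 8, 18, 15]
M^⊗5:
  [16, 20, 16, 13, 23, 23]
  [14, 18, 20, 14, 24, 21]
  [10, 14, 16, 10, 20, 17]
  [-2, 2, -2, -5, 5, 5]
  [11, 15, 11, 8, 18, 18]
  [11, 18, 17, 11, 21, 18]
Key observation: the optimum is the walk 4->1->5->4->1->0, with weight 0 + 6 + 6 + 0 + (-1) = 11.
Optimal value attained by: walk 4->1->5->4->1->0.
Answer: (M^⊗5)[4][0] = 11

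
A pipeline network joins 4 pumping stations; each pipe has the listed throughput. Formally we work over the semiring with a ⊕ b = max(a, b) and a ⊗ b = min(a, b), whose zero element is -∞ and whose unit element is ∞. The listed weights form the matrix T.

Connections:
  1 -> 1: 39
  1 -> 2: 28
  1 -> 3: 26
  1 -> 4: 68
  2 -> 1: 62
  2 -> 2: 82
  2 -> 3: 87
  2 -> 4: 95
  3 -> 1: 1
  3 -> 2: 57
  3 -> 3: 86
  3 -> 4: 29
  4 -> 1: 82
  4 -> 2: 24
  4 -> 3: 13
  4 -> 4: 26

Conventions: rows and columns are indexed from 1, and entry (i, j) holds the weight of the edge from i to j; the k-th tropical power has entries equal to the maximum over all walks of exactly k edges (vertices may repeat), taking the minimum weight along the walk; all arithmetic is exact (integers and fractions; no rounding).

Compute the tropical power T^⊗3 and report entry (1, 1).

T^⊗2:
  [68, 28, 28, 39]
  [82, 82, 86, 82]
  [57, 57, 86, 57]
  [39, 28, 26, 68]
T^⊗3:
  [39, 28, 28, 68]
  [82, 82, 86, 82]
  [57, 57, 86, 57]
  [68, 28, 28, 39]
Key observation: the optimum is the walk 1->1->4->1, with weight 39 min 68 min 82 = 39.
Optimal value attained by: walk 1->1->4->1.
Answer: (T^⊗3)[1][1] = 39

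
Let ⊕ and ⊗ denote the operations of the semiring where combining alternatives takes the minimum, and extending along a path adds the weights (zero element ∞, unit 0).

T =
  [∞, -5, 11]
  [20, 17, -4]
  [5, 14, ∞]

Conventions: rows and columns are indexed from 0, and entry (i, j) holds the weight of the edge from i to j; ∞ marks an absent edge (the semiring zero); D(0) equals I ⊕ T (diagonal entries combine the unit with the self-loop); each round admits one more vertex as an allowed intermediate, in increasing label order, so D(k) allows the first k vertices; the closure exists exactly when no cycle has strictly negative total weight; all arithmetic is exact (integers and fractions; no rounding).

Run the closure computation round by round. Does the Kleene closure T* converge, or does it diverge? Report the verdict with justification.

D(0):
  [0, -5, 11]
  [20, 0, -4]
  [5, 14, 0]
D(1):
  [0, -5, 11]
  [20, 0, -4]
  [5, 0, 0]
Detection: at round 2, diagonal entry (2, 2) turns strictly negative.
Key observation: the cycle 2->0->1->2 has total weight 5 + (-5) + (-4), which is strictly negative.
Answer: DIVERGES — negative cycle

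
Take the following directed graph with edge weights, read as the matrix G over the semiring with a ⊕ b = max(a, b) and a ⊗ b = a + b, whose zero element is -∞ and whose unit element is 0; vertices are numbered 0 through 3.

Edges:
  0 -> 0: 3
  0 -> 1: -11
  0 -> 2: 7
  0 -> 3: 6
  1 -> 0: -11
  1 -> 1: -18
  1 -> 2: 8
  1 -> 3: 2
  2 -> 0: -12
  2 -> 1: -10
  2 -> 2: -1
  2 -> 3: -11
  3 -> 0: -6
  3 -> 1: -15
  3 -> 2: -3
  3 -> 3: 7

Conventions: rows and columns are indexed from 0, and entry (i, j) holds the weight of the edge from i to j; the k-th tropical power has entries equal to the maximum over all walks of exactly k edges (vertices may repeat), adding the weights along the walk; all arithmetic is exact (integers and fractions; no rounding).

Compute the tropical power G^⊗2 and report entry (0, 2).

G^⊗2:
  [6, -3, 10, 13]
  [-4, -2, 7, 9]
  [-9, -11, -2, -4]
  [1, -8, 4, 14]
Key observation: the optimum is the walk 0->0->2, with weight 3 + 7 = 10.
Optimal value attained by: walk 0->0->2.
Answer: (G^⊗2)[0][2] = 10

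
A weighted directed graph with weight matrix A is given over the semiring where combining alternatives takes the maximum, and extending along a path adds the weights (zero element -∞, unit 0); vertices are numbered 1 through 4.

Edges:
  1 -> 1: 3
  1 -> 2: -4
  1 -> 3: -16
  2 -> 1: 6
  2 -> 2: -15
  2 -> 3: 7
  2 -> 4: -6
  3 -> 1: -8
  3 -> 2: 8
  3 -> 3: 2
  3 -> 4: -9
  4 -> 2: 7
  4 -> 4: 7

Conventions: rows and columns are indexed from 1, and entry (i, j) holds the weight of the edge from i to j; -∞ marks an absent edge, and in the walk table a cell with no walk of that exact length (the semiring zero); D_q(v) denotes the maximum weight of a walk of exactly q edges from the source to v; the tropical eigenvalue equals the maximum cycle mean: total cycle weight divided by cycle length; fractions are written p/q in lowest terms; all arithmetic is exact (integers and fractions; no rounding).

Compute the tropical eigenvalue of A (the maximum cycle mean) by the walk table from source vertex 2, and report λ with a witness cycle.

q=0: [-∞, 0, -∞, -∞]
q=1: [6, -15, 7, -6]
q=2: [9, 15, 9, 1]
q=3: [21, 17, 22, 9]
q=4: [24, 30, 24, 16]
Optimal cycle mean attained by: cycle 2->3->2, total 7 + 8, length 2.
Answer: λ = 15/2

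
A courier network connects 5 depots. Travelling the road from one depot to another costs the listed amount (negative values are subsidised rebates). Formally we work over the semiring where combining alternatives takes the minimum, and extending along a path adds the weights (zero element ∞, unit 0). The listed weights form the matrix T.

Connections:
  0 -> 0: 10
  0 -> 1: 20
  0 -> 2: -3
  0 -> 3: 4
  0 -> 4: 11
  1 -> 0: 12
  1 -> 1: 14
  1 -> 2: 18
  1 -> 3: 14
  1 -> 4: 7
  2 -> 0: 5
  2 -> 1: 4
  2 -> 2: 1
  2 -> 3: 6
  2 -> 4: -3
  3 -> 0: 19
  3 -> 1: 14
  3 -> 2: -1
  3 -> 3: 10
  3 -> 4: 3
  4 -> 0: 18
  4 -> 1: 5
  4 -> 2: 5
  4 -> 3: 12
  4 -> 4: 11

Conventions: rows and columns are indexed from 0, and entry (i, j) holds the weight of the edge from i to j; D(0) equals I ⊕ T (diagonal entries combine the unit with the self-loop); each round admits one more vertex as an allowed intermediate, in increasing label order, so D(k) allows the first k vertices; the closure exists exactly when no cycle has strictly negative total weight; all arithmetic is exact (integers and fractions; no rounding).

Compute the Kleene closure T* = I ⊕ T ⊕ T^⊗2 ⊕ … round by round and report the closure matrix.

D(0):
  [0, 20, -3, 4, 11]
  [12, 0, 18, 14, 7]
  [5, 4, 0, 6, -3]
  [19, 14, -1, 0, 3]
  [18, 5, 5, 12, 0]
D(1):
  [0, 20, -3, 4, 11]
  [12, 0, 9, 14, 7]
  [5, 4, 0, 6, -3]
  [19, 14, -1, 0, 3]
  [18, 5, 5, 12, 0]
D(2):
  [0, 20, -3, 4, 11]
  [12, 0, 9, 14, 7]
  [5, 4, 0, 6, -3]
  [19, 14, -1, 0, 3]
  [17, 5, 5, 12, 0]
D(3):
  [0, 1, -3, 3, -6]
  [12, 0, 9, 14, 6]
  [5, 4, 0, 6, -3]
  [4, 3, -1, 0, -4]
  [10, 5, 5, 11, 0]
D(4):
  [0, 1, -3, 3, -6]
  [12, 0, 9, 14, 6]
  [5, 4, 0, 6, -3]
  [4, 3, -1, 0, -4]
  [10, 5, 5, 11, 0]
D(5):
  [0, -1, -3, 3, -6]
  [12, 0, 9, 14, 6]
  [5, 2, 0, 6, -3]
  [4, 1, -1, 0, -4]
  [10, 5, 5, 11, 0]
Answer: T* = [[0, -1, -3, 3, -6], [12, 0, 9, 14, 6], [5, 2, 0, 6, -3], [4, 1, -1, 0, -4], [10, 5, 5, 11, 0]]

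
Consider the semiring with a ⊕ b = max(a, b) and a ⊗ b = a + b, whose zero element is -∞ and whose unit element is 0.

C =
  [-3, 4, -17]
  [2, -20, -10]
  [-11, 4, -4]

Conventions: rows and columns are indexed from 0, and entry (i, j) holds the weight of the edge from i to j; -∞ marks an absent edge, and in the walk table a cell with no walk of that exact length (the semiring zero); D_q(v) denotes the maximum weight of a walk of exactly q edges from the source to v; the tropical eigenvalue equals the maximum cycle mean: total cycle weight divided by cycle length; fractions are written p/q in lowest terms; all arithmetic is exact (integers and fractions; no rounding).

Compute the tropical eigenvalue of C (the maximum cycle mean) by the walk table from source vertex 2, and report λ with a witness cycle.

q=0: [-∞, -∞, 0]
q=1: [-11, 4, -4]
q=2: [6, 0, -6]
q=3: [3, 10, -10]
Optimal cycle mean attained by: cycle 0->1->0, total 4 + 2, length 2.
Answer: λ = 3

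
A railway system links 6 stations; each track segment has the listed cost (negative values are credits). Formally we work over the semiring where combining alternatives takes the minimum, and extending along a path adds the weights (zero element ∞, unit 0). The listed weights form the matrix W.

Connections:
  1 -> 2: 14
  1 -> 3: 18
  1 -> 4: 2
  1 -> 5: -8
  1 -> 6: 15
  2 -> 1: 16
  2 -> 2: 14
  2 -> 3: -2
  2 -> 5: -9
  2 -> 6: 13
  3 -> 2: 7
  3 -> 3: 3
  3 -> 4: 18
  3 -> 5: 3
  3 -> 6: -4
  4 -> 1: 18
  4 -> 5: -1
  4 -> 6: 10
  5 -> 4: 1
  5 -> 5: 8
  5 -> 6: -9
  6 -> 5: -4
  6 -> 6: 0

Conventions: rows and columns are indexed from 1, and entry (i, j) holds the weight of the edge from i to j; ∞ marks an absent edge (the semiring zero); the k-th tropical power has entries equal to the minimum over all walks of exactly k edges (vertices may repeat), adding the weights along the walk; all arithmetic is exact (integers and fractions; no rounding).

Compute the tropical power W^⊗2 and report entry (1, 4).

W^⊗2:
  [20, 25, 12, -7, 0, -17]
  [30, 5, 1, -8, -1, -18]
  [23, 10, 5, 4, -8, -6]
  [∞, 32, 36, 0, 6, -10]
  [19, ∞, ∞, 9, -13, -9]
  [∞, ∞, ∞, -3, -4, -13]
Key observation: the optimum is the walk 1->5->4, with weight (-8) + 1 = -7.
Optimal value attained by: walk 1->5->4.
Answer: (W^⊗2)[1][4] = -7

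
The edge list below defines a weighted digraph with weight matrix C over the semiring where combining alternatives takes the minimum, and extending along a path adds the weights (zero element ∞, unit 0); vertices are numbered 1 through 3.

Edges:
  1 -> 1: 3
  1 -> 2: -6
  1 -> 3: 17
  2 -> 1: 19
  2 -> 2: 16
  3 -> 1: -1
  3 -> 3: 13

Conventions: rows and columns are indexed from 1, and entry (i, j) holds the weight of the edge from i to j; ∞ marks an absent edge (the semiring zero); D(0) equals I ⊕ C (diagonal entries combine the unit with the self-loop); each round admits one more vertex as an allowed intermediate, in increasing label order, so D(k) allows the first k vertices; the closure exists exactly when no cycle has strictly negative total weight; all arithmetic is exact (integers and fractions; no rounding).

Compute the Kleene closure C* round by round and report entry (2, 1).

D(0):
  [0, -6, 17]
  [19, 0, ∞]
  [-1, ∞, 0]
D(1):
  [0, -6, 17]
  [19, 0, 36]
  [-1, -7, 0]
D(2):
  [0, -6, 17]
  [19, 0, 36]
  [-1, -7, 0]
D(3):
  [0, -6, 17]
  [19, 0, 36]
  [-1, -7, 0]
Answer: C*[2][1] = 19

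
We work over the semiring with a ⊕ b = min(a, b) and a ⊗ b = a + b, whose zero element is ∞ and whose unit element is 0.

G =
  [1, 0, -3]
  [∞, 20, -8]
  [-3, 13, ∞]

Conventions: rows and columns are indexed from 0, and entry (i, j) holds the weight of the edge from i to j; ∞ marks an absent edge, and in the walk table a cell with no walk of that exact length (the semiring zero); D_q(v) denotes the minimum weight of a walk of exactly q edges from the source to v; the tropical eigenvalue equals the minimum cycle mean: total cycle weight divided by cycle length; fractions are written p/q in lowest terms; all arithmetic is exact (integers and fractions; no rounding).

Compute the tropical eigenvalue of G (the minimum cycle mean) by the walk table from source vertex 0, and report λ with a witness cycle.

q=0: [0, ∞, ∞]
q=1: [1, 0, -3]
q=2: [-6, 1, -8]
q=3: [-11, -6, -9]
Optimal cycle mean attained by: cycle 0->1->2->0, total 0 + (-8) + (-3), length 3.
Answer: λ = -11/3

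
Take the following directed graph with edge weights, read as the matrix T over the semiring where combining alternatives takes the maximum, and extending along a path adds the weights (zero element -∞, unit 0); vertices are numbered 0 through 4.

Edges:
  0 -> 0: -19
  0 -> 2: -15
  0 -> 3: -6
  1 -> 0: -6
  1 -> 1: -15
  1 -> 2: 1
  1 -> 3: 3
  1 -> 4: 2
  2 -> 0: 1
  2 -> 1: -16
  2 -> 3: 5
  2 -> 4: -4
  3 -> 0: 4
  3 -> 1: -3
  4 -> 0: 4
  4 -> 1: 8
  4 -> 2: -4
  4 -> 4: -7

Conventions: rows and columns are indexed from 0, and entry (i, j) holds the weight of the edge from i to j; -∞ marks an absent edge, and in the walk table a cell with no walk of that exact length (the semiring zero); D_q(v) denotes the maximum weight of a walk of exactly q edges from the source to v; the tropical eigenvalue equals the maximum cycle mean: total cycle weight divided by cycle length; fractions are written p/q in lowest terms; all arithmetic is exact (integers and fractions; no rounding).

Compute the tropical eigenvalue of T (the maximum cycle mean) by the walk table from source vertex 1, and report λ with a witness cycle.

q=0: [-∞, 0, -∞, -∞, -∞]
q=1: [-6, -15, 1, 3, 2]
q=2: [7, 10, -2, 6, -3]
q=3: [10, 5, 11, 13, 12]
q=4: [17, 20, 8, 16, 7]
q=5: [20, 15, 21, 23, 22]
Optimal cycle mean attained by: cycle 1->4->1, total 2 + 8, length 2.
Answer: λ = 5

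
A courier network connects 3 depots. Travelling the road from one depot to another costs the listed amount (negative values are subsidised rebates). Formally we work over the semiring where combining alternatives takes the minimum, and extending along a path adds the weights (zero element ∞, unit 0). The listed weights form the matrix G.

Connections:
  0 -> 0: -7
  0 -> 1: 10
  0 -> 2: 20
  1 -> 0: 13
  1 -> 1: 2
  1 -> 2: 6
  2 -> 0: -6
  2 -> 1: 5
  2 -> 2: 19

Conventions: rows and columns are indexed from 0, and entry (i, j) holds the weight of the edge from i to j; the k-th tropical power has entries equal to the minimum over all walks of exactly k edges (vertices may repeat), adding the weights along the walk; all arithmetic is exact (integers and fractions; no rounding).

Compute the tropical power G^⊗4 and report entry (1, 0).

G^⊗2:
  [-14, 3, 13]
  [0, 4, 8]
  [-13, 4, 11]
G^⊗3:
  [-21, -4, 6]
  [-7, 6, 10]
  [-20, -3, 7]
G^⊗4:
  [-28, -11, -1]
  [-14, 3, 12]
  [-27, -10, 0]
Key observation: the optimum is the walk 1->2->0->0->0, with weight 6 + (-6) + (-7) + (-7) = -14.
Optimal value attained by: walk 1->2->0->0->0.
Answer: (G^⊗4)[1][0] = -14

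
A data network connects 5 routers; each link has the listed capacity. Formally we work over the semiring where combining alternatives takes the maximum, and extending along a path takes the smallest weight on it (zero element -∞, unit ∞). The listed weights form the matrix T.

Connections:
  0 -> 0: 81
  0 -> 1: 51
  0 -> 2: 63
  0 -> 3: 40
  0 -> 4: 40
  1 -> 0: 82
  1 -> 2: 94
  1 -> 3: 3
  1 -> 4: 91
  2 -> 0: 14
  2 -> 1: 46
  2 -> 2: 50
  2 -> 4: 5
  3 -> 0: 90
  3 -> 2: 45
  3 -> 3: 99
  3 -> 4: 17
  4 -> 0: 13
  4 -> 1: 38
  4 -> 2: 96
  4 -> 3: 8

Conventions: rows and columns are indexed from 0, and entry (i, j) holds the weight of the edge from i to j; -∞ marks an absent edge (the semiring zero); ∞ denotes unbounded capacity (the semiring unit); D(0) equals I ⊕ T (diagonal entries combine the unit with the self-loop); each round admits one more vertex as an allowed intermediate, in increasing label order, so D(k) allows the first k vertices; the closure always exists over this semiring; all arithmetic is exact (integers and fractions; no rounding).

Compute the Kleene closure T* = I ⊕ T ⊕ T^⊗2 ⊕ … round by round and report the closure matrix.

D(0):
  [∞, 51, 63, 40, 40]
  [82, ∞, 94, 3, 91]
  [14, 46, ∞, -∞, 5]
  [90, -∞, 45, ∞, 17]
  [13, 38, 96, 8, ∞]
D(1):
  [∞, 51, 63, 40, 40]
  [82, ∞, 94, 40, 91]
  [14, 46, ∞, 14, 14]
  [90, 51, 63, ∞, 40]
  [13, 38, 96, 13, ∞]
D(2):
  [∞, 51, 63, 40, 51]
  [82, ∞, 94, 40, 91]
  [46, 46, ∞, 40, 46]
  [90, 51, 63, ∞, 51]
  [38, 38, 96, 38, ∞]
D(3):
  [∞, 51, 63, 40, 51]
  [82, ∞, 94, 40, 91]
  [46, 46, ∞, 40, 46]
  [90, 51, 63, ∞, 51]
  [46, 46, 96, 40, ∞]
D(4):
  [∞, 51, 63, 40, 51]
  [82, ∞, 94, 40, 91]
  [46, 46, ∞, 40, 46]
  [90, 51, 63, ∞, 51]
  [46, 46, 96, 40, ∞]
D(5):
  [∞, 51, 63, 40, 51]
  [82, ∞, 94, 40, 91]
  [46, 46, ∞, 40, 46]
  [90, 51, 63, ∞, 51]
  [46, 46, 96, 40, ∞]
Answer: T* = [[∞, 51, 63, 40, 51], [82, ∞, 94, 40, 91], [46, 46, ∞, 40, 46], [90, 51, 63, ∞, 51], [46, 46, 96, 40, ∞]]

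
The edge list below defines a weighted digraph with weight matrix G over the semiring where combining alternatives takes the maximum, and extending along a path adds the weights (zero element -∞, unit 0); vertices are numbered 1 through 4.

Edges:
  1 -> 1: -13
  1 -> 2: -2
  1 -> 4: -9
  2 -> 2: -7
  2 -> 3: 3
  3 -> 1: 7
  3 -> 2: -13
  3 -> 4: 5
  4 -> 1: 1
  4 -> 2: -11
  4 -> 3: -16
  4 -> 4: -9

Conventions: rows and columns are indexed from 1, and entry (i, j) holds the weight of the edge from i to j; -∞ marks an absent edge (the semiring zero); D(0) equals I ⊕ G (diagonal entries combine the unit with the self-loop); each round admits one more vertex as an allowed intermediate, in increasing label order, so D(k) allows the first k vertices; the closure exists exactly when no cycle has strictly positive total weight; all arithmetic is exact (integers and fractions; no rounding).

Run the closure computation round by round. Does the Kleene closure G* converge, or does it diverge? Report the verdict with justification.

D(0):
  [0, -2, -∞, -9]
  [-∞, 0, 3, -∞]
  [7, -13, 0, 5]
  [1, -11, -16, 0]
D(1):
  [0, -2, -∞, -9]
  [-∞, 0, 3, -∞]
  [7, 5, 0, 5]
  [1, -1, -16, 0]
Detection: at round 2, diagonal entry (3, 3) turns strictly positive.
Key observation: the cycle 3->1->2->3 has total weight 7 + (-2) + 3, which is strictly positive.
Answer: DIVERGES — positive cycle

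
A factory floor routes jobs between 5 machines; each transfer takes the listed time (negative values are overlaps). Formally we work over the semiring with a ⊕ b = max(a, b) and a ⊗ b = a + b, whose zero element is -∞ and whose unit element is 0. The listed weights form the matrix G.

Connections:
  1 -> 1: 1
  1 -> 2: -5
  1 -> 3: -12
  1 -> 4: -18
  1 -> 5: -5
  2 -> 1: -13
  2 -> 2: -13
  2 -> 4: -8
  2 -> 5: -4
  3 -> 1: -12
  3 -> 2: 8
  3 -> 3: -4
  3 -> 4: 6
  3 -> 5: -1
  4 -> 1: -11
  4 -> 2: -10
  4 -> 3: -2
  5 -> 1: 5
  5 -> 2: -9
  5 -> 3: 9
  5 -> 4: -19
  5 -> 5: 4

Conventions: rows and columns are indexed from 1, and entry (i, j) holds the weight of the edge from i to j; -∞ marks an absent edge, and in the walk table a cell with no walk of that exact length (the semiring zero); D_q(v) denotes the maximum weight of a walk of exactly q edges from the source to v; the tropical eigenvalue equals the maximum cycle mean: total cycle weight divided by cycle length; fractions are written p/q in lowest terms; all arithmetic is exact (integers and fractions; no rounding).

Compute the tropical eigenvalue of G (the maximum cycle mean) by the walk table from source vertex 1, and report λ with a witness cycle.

q=0: [0, -∞, -∞, -∞, -∞]
q=1: [1, -5, -12, -18, -5]
q=2: [2, -4, 4, -6, -1]
q=3: [4, 12, 8, 10, 3]
q=4: [8, 16, 12, 14, 8]
q=5: [13, 20, 17, 18, 12]
Optimal cycle mean attained by: cycle 2->5->3->2, total (-4) + 9 + 8, length 3.
Answer: λ = 13/3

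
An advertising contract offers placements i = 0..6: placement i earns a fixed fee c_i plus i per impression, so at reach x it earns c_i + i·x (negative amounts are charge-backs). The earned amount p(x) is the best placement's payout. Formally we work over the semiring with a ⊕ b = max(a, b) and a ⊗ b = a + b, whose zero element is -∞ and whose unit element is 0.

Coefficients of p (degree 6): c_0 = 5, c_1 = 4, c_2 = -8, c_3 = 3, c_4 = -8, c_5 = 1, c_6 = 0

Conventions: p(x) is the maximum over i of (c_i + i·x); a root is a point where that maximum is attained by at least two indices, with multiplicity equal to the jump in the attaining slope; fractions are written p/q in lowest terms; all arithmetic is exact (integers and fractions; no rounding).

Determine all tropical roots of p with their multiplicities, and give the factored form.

hull edge (i=0, c=5) to (i=3, c=3): slope -2/3, span 3
hull edge (i=3, c=3) to (i=6, c=0): slope -1, span 3
Factored form: p(x) = 0 ⊗ (x ⊕ 2/3) ⊗ (x ⊕ 2/3) ⊗ (x ⊕ 2/3) ⊗ (x ⊕ 1) ⊗ (x ⊕ 1) ⊗ (x ⊕ 1)
Answer: roots = 2/3 (mult 3), 1 (mult 3)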